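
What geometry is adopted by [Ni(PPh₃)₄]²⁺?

square planar

Summing ligand charges against the +2 overall charge gives an oxidation state of +2 for nickel.
Group 10 minus oxidation state 2 gives a d⁸ configuration.
Coordination number: 4.
Triphenylphosphine is a strong-field ligand (high in the spectrochemical series).
A 3d d⁸ ion with strong-field ligands gains enough CFSE to favour square planar over tetrahedral.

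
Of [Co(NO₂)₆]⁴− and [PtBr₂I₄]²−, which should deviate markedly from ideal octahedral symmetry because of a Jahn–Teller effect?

[Co(NO₂)₆]⁴−: Ligand charges: each nitro (N-bound nitrite) is −1. With an overall charge of −4 the cobalt centre must be in the +2 oxidation state. Group 9 minus oxidation state 2 gives a d⁷ configuration. Nitro (N-bound nitrite) is a strong-field ligand (high in the spectrochemical series) for a first-row metal, so the complex is low-spin. The t₂g⁶e_g¹ (low-spin) configuration has an unevenly filled e_g set; the Jahn–Teller theorem predicts a tetragonal distortion (typically axial elongation) to lift the degeneracy.
[PtBr₂I₄]²−: Summing ligand charges against the −2 overall charge gives an oxidation state of +4 for platinum. Pt sits in group 10, so the d-electron count is 10 − 4 = 6. A 5d ion has a large Δₒ and is invariably low-spin. The d⁶ configuration leaves the e_g set evenly filled (or empty) — no strong Jahn–Teller driving force.

[Co(NO₂)₆]⁴−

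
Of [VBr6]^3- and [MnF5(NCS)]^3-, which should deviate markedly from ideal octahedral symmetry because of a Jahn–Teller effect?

[VBr6]^3-: Summing ligand charges against the −3 overall charge gives an oxidation state of +3 for vanadium. V sits in group 5, so the d-electron count is 5 − 3 = 2. The d² configuration leaves the e_g set evenly filled (or empty) — no strong Jahn–Teller driving force.
[MnF5(NCS)]^3-: Ligand charges: each fluoride is −1; each isothiocyanate is −1. With an overall charge of −3 the manganese centre must be in the +3 oxidation state. Manganese is a group-7 element; Mn(III) is therefore d⁴. Fluoride and isothiocyanate are weak-field ligands for a first-row metal, so the complex is high-spin. The t₂g³e_g¹ (high-spin) configuration has an unevenly filled e_g set; the Jahn–Teller theorem predicts a tetragonal distortion (typically axial elongation) to lift the degeneracy.

[MnF5(NCS)]^3-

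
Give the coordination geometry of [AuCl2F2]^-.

Summing ligand charges against the −1 overall charge gives an oxidation state of +3 for gold.
Au sits in group 11, so the d-electron count is 11 − 3 = 8.
Coordination number: 4.
A 5d d⁸ ion has a large crystal-field splitting; square planar leaves the high-energy d_{x²−y²} orbital empty and maximises CFSE.

square planar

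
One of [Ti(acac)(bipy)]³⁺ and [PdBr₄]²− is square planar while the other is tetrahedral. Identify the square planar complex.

[PdBr₄]²−

For [Ti(acac)(bipy)]³⁺: Ligand charges: each acetylacetonate is −1; 2,2′-bipyridine is neutral. With an overall charge of +3 the titanium centre must be in the +4 oxidation state. Ti sits in group 4, so the d-electron count is 4 − 4 = 0. A d⁰ ion has no crystal-field stabilisation preference between square planar and tetrahedral, so four ligands adopt the sterically favoured tetrahedral geometry. → tetrahedral.
For [PdBr₄]²−: Summing ligand charges against the −2 overall charge gives an oxidation state of +2 for palladium. Palladium is a group-10 element; Pd(II) is therefore d⁸. A 4d d⁸ ion has a large crystal-field splitting; square planar leaves the high-energy d_{x²−y²} orbital empty and maximises CFSE. → square planar.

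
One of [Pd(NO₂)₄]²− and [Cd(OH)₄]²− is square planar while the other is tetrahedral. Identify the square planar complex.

For [Pd(NO₂)₄]²−: Ligand charges: each nitro (N-bound nitrite) is −1. With an overall charge of −2 the palladium centre must be in the +2 oxidation state. Palladium is a group-10 element; Pd(II) is therefore d⁸. A 4d d⁸ ion has a large crystal-field splitting; square planar leaves the high-energy d_{x²−y²} orbital empty and maximises CFSE. → square planar.
For [Cd(OH)₄]²−: Ligand charges: each hydroxide is −1. With an overall charge of −2 the cadmium centre must be in the +2 oxidation state. Group 12 minus oxidation state 2 gives a d¹⁰ configuration. A d¹⁰ ion has no crystal-field stabilisation preference between square planar and tetrahedral, so four ligands adopt the sterically favoured tetrahedral geometry. → tetrahedral.

[Pd(NO₂)₄]²−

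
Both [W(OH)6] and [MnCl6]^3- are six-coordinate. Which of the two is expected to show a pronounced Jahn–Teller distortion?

[MnCl6]^3-

[W(OH)6]: Each hydroxide is −1; balancing the 0 overall charge requires W(VI). W sits in group 6, so the d-electron count is 6 − 6 = 0. The d⁰ configuration leaves the e_g set evenly filled (or empty) — no strong Jahn–Teller driving force.
[MnCl6]^3-: Ligand charges: each chloride is −1. With an overall charge of −3 the manganese centre must be in the +3 oxidation state. Manganese is a group-7 element; Mn(III) is therefore d⁴. Chloride is a weak-field ligand for a first-row metal, so the complex is high-spin. The t₂g³e_g¹ (high-spin) configuration has an unevenly filled e_g set; the Jahn–Teller theorem predicts a tetragonal distortion (typically axial elongation) to lift the degeneracy.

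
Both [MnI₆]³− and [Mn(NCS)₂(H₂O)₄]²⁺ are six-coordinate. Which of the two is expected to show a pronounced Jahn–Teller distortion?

[MnI₆]³−: Ligand charges: each iodide is −1. With an overall charge of −3 the manganese centre must be in the +3 oxidation state. Group 7 minus oxidation state 3 gives a d⁴ configuration. Iodide is a weak-field ligand for a first-row metal, so the complex is high-spin. The t₂g³e_g¹ (high-spin) configuration has an unevenly filled e_g set; the Jahn–Teller theorem predicts a tetragonal distortion (typically axial elongation) to lift the degeneracy.
[Mn(NCS)₂(H₂O)₄]²⁺: Ligand charges: each isothiocyanate is −1; water is neutral. With an overall charge of +2 the manganese centre must be in the +4 oxidation state. Mn sits in group 7, so the d-electron count is 7 − 4 = 3. The d³ configuration leaves the e_g set evenly filled (or empty) — no strong Jahn–Teller driving force.

[MnI₆]³−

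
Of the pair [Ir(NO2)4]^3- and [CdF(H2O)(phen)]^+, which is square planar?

[Ir(NO2)4]^3-

For [Ir(NO2)4]^3-: Summing ligand charges against the −3 overall charge gives an oxidation state of +1 for iridium. Ir sits in group 9, so the d-electron count is 9 − 1 = 8. A 5d d⁸ ion has a large crystal-field splitting; square planar leaves the high-energy d_{x²−y²} orbital empty and maximises CFSE. → square planar.
For [CdF(H2O)(phen)]^+: Ligand charges: each fluoride is −1; water is neutral; 1,10-phenanthroline is neutral. With an overall charge of +1 the cadmium centre must be in the +2 oxidation state. Cadmium is a group-12 element; Cd(II) is therefore d¹⁰. A d¹⁰ ion has no crystal-field stabilisation preference between square planar and tetrahedral, so four ligands adopt the sterically favoured tetrahedral geometry. → tetrahedral.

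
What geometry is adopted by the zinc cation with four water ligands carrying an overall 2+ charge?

Summing ligand charges against the +2 overall charge gives an oxidation state of +2 for zinc.
Group 12 minus oxidation state 2 gives a d¹⁰ configuration.
Coordination number: 4.
A d¹⁰ ion has no crystal-field stabilisation preference between square planar and tetrahedral, so four ligands adopt the sterically favoured tetrahedral geometry.

tetrahedral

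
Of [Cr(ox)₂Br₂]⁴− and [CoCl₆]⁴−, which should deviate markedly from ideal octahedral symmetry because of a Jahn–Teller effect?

[Cr(ox)₂Br₂]⁴−

[Cr(ox)₂Br₂]⁴−: Ligand charges: each oxalate is −2; each bromide is −1. With an overall charge of −4 the chromium centre must be in the +2 oxidation state. Chromium is a group-6 element; Cr(II) is therefore d⁴. Bromide and oxalate are weak-field ligands for a first-row metal, so the complex is high-spin. The t₂g³e_g¹ (high-spin) configuration has an unevenly filled e_g set; the Jahn–Teller theorem predicts a tetragonal distortion (typically axial elongation) to lift the degeneracy.
[CoCl₆]⁴−: Summing ligand charges against the −4 overall charge gives an oxidation state of +2 for cobalt. Cobalt is a group-9 element; Co(II) is therefore d⁷. Chloride is a weak-field ligand for a first-row metal, so the complex is high-spin. The d⁷ configuration leaves the e_g set evenly filled (or empty) — no strong Jahn–Teller driving force.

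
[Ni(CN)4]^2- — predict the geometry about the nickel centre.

square planar

Each cyanide is −1; balancing the −2 overall charge requires Ni(II).
Ni sits in group 10, so the d-electron count is 10 − 2 = 8.
Coordination number: 4.
Cyanide is a strong-field ligand (high in the spectrochemical series).
A 3d d⁸ ion with strong-field ligands gains enough CFSE to favour square planar over tetrahedral.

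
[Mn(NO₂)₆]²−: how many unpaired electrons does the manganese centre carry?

3

Summing ligand charges against the −2 overall charge gives an oxidation state of +4 for manganese.
Manganese is a group-7 element; Mn(IV) is therefore d³.
In an octahedral field the d³ configuration is t₂g³e_g⁰ (only one arrangement possible), giving 3 unpaired electrons.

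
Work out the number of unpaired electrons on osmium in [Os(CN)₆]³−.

Each cyanide is −1; balancing the −3 overall charge requires Os(III).
Os sits in group 8, so the d-electron count is 8 − 3 = 5.
The spin state decides the count: a 5d ion has a large Δₒ and is invariably low-spin.
An octahedral low-spin d⁵ ion is t₂g⁵e_g⁰, giving 1 unpaired electron.

1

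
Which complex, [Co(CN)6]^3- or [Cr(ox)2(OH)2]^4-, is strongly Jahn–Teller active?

[Co(CN)6]^3-: Each cyanide is −1; balancing the −3 overall charge requires Co(III). Group 9 minus oxidation state 3 gives a d⁶ configuration. Co(III) has an exceptionally large octahedral splitting and is low-spin with essentially every ligand except fluoride. The d⁶ configuration leaves the e_g set evenly filled (or empty) — no strong Jahn–Teller driving force.
[Cr(ox)2(OH)2]^4-: Summing ligand charges against the −4 overall charge gives an oxidation state of +2 for chromium. Group 6 minus oxidation state 2 gives a d⁴ configuration. Hydroxide and oxalate are weak-field ligands for a first-row metal, so the complex is high-spin. The t₂g³e_g¹ (high-spin) configuration has an unevenly filled e_g set; the Jahn–Teller theorem predicts a tetragonal distortion (typically axial elongation) to lift the degeneracy.

[Cr(ox)2(OH)2]^4-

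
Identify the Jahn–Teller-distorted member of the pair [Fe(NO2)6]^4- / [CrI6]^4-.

[Fe(NO2)6]^4-: Each nitro (N-bound nitrite) is −1; balancing the −4 overall charge requires Fe(II). Iron is a group-8 element; Fe(II) is therefore d⁶. Nitro (N-bound nitrite) is a strong-field ligand (high in the spectrochemical series) for a first-row metal, so the complex is low-spin. The d⁶ configuration leaves the e_g set evenly filled (or empty) — no strong Jahn–Teller driving force.
[CrI6]^4-: Ligand charges: each iodide is −1. With an overall charge of −4 the chromium centre must be in the +2 oxidation state. Cr sits in group 6, so the d-electron count is 6 − 2 = 4. Iodide is a weak-field ligand for a first-row metal, so the complex is high-spin. The t₂g³e_g¹ (high-spin) configuration has an unevenly filled e_g set; the Jahn–Teller theorem predicts a tetragonal distortion (typically axial elongation) to lift the degeneracy.

[CrI6]^4-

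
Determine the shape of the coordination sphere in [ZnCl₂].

linear

Summing ligand charges against the 0 overall charge gives an oxidation state of +2 for zinc.
Zn sits in group 12, so the d-electron count is 12 − 2 = 10.
With 2 monodentate ligands the coordination number is 2.
A d¹⁰ ion with only two ligands adopts a linear arrangement (sp hybridisation; no CFSE preference).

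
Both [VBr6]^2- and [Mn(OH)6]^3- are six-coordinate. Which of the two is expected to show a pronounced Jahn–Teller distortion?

[Mn(OH)6]^3-

[VBr6]^2-: Ligand charges: each bromide is −1. With an overall charge of −2 the vanadium centre must be in the +4 oxidation state. V sits in group 5, so the d-electron count is 5 − 4 = 1. The d¹ configuration leaves the e_g set evenly filled (or empty) — no strong Jahn–Teller driving force.
[Mn(OH)6]^3-: Each hydroxide is −1; balancing the −3 overall charge requires Mn(III). Manganese is a group-7 element; Mn(III) is therefore d⁴. Hydroxide is a weak-field ligand for a first-row metal, so the complex is high-spin. The t₂g³e_g¹ (high-spin) configuration has an unevenly filled e_g set; the Jahn–Teller theorem predicts a tetragonal distortion (typically axial elongation) to lift the degeneracy.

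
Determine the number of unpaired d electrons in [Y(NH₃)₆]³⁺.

0

Ligand charges: ammonia is neutral. With an overall charge of +3 the yttrium centre must be in the +3 oxidation state.
Yttrium is a group-3 element; Y(III) is therefore d⁰.
In an octahedral field the d⁰ configuration is t₂g⁰e_g⁰, giving 0 unpaired electrons.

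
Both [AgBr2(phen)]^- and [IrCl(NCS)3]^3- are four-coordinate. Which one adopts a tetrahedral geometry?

For [AgBr2(phen)]^-: Each bromide is −1; 1,10-phenanthroline is neutral; balancing the −1 overall charge requires Ag(I). Silver is a group-11 element; Ag(I) is therefore d¹⁰. A d¹⁰ ion has no crystal-field stabilisation preference between square planar and tetrahedral, so four ligands adopt the sterically favoured tetrahedral geometry. → tetrahedral.
For [IrCl(NCS)3]^3-: Each chloride is −1; each isothiocyanate is −1; balancing the −3 overall charge requires Ir(I). Group 9 minus oxidation state 1 gives a d⁸ configuration. A 5d d⁸ ion has a large crystal-field splitting; square planar leaves the high-energy d_{x²−y²} orbital empty and maximises CFSE. → square planar.

[AgBr2(phen)]^-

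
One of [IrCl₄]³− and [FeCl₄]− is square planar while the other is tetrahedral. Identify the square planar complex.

[IrCl₄]³−

For [IrCl₄]³−: Each chloride is −1; balancing the −3 overall charge requires Ir(I). Iridium is a group-9 element; Ir(I) is therefore d⁸. A 5d d⁸ ion has a large crystal-field splitting; square planar leaves the high-energy d_{x²−y²} orbital empty and maximises CFSE. → square planar.
For [FeCl₄]−: Ligand charges: each chloride is −1. With an overall charge of −1 the iron centre must be in the +3 oxidation state. Iron is a group-8 element; Fe(III) is therefore d⁵. A high-spin d⁵ ion has zero CFSE in either geometry, so four ligands adopt the sterically favoured tetrahedral geometry. → tetrahedral.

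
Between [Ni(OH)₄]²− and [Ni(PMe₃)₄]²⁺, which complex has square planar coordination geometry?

For [Ni(OH)₄]²−: Each hydroxide is −1; balancing the −2 overall charge requires Ni(II). Nickel is a group-10 element; Ni(II) is therefore d⁸. Hydroxide is a weak-field ligand. With weak-field ligands the CFSE gain from square planar is small, so a 3d d⁸ ion takes the sterically preferred tetrahedral geometry. → tetrahedral.
For [Ni(PMe₃)₄]²⁺: Ligand charges: trimethylphosphine is neutral. With an overall charge of +2 the nickel centre must be in the +2 oxidation state. Group 10 minus oxidation state 2 gives a d⁸ configuration. Trimethylphosphine is a strong-field ligand (high in the spectrochemical series). A 3d d⁸ ion with strong-field ligands gains enough CFSE to favour square planar over tetrahedral. → square planar.

[Ni(PMe₃)₄]²⁺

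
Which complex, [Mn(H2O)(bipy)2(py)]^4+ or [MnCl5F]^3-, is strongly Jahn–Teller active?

[Mn(H2O)(bipy)2(py)]^4+: Water is neutral; 2,2′-bipyridine is neutral; pyridine is neutral; balancing the +4 overall charge requires Mn(IV). Mn sits in group 7, so the d-electron count is 7 − 4 = 3. The d³ configuration leaves the e_g set evenly filled (or empty) — no strong Jahn–Teller driving force.
[MnCl5F]^3-: Ligand charges: each chloride is −1; each fluoride is −1. With an overall charge of −3 the manganese centre must be in the +3 oxidation state. Mn sits in group 7, so the d-electron count is 7 − 3 = 4. Chloride and fluoride are weak-field ligands for a first-row metal, so the complex is high-spin. The t₂g³e_g¹ (high-spin) configuration has an unevenly filled e_g set; the Jahn–Teller theorem predicts a tetragonal distortion (typically axial elongation) to lift the degeneracy.

[MnCl5F]^3-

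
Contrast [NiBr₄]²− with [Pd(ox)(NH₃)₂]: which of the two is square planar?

For [NiBr₄]²−: Ligand charges: each bromide is −1. With an overall charge of −2 the nickel centre must be in the +2 oxidation state. Nickel is a group-10 element; Ni(II) is therefore d⁸. Bromide is a weak-field ligand. With weak-field ligands the CFSE gain from square planar is small, so a 3d d⁸ ion takes the sterically preferred tetrahedral geometry. → tetrahedral.
For [Pd(ox)(NH₃)₂]: Summing ligand charges against the 0 overall charge gives an oxidation state of +2 for palladium. Group 10 minus oxidation state 2 gives a d⁸ configuration. A 4d d⁸ ion has a large crystal-field splitting; square planar leaves the high-energy d_{x²−y²} orbital empty and maximises CFSE. → square planar.

[Pd(ox)(NH₃)₂]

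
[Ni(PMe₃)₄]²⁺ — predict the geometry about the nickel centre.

square planar

Ligand charges: trimethylphosphine is neutral. With an overall charge of +2 the nickel centre must be in the +2 oxidation state.
Ni sits in group 10, so the d-electron count is 10 − 2 = 8.
Coordination number: 4.
Trimethylphosphine is a strong-field ligand (high in the spectrochemical series).
A 3d d⁸ ion with strong-field ligands gains enough CFSE to favour square planar over tetrahedral.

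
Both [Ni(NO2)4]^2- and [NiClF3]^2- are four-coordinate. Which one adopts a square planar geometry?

[Ni(NO2)4]^2-

For [Ni(NO2)4]^2-: Summing ligand charges against the −2 overall charge gives an oxidation state of +2 for nickel. Group 10 minus oxidation state 2 gives a d⁸ configuration. Nitro (N-bound nitrite) is a strong-field ligand (high in the spectrochemical series). A 3d d⁸ ion with strong-field ligands gains enough CFSE to favour square planar over tetrahedral. → square planar.
For [NiClF3]^2-: Summing ligand charges against the −2 overall charge gives an oxidation state of +2 for nickel. Nickel is a group-10 element; Ni(II) is therefore d⁸. Chloride and fluoride are weak-field ligands. With weak-field ligands the CFSE gain from square planar is small, so a 3d d⁸ ion takes the sterically preferred tetrahedral geometry. → tetrahedral.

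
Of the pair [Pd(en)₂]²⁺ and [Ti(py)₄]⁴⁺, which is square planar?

For [Pd(en)₂]²⁺: Summing ligand charges against the +2 overall charge gives an oxidation state of +2 for palladium. Palladium is a group-10 element; Pd(II) is therefore d⁸. A 4d d⁸ ion has a large crystal-field splitting; square planar leaves the high-energy d_{x²−y²} orbital empty and maximises CFSE. → square planar.
For [Ti(py)₄]⁴⁺: Ligand charges: pyridine is neutral. With an overall charge of +4 the titanium centre must be in the +4 oxidation state. Group 4 minus oxidation state 4 gives a d⁰ configuration. A d⁰ ion has no crystal-field stabilisation preference between square planar and tetrahedral, so four ligands adopt the sterically favoured tetrahedral geometry. → tetrahedral.

[Pd(en)₂]²⁺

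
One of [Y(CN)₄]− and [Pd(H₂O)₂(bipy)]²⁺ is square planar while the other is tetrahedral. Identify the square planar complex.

For [Y(CN)₄]−: Each cyanide is −1; balancing the −1 overall charge requires Y(III). Yttrium is a group-3 element; Y(III) is therefore d⁰. A d⁰ ion has no crystal-field stabilisation preference between square planar and tetrahedral, so four ligands adopt the sterically favoured tetrahedral geometry. → tetrahedral.
For [Pd(H₂O)₂(bipy)]²⁺: Ligand charges: water is neutral; 2,2′-bipyridine is neutral. With an overall charge of +2 the palladium centre must be in the +2 oxidation state. Group 10 minus oxidation state 2 gives a d⁸ configuration. A 4d d⁸ ion has a large crystal-field splitting; square planar leaves the high-energy d_{x²−y²} orbital empty and maximises CFSE. → square planar.

[Pd(H₂O)₂(bipy)]²⁺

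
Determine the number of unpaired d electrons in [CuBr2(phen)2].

1

Summing ligand charges against the 0 overall charge gives an oxidation state of +2 for copper.
Group 11 minus oxidation state 2 gives a d⁹ configuration.
Counting donor atoms: 2×bromide (monodentate) → 2 donors; 2×1,10-phenanthroline (bidentate) → 4 donors. Coordination number = 6.
In an octahedral field the d⁹ configuration is t₂g⁶e_g³ (only one arrangement possible), giving 1 unpaired electron.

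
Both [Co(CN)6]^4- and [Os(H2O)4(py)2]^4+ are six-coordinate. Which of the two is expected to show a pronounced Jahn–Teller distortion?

[Co(CN)6]^4-: Ligand charges: each cyanide is −1. With an overall charge of −4 the cobalt centre must be in the +2 oxidation state. Co sits in group 9, so the d-electron count is 9 − 2 = 7. Cyanide is a strong-field ligand (high in the spectrochemical series) for a first-row metal, so the complex is low-spin. The t₂g⁶e_g¹ (low-spin) configuration has an unevenly filled e_g set; the Jahn–Teller theorem predicts a tetragonal distortion (typically axial elongation) to lift the degeneracy.
[Os(H2O)4(py)2]^4+: Ligand charges: water is neutral; pyridine is neutral. With an overall charge of +4 the osmium centre must be in the +4 oxidation state. Group 8 minus oxidation state 4 gives a d⁴ configuration. A 5d ion has a large Δₒ and is invariably low-spin. The d⁴ configuration leaves the e_g set evenly filled (or empty) — no strong Jahn–Teller driving force.

[Co(CN)6]^4-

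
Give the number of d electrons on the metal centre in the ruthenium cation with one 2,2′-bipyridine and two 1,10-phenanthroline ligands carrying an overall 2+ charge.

Summing ligand charges against the +2 overall charge gives an oxidation state of +2 for ruthenium.
Group 8 minus oxidation state 2 gives a d⁶ configuration.

d6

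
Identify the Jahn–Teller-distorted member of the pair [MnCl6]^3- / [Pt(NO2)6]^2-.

[MnCl6]^3-: Summing ligand charges against the −3 overall charge gives an oxidation state of +3 for manganese. Manganese is a group-7 element; Mn(III) is therefore d⁴. Chloride is a weak-field ligand for a first-row metal, so the complex is high-spin. The t₂g³e_g¹ (high-spin) configuration has an unevenly filled e_g set; the Jahn–Teller theorem predicts a tetragonal distortion (typically axial elongation) to lift the degeneracy.
[Pt(NO2)6]^2-: Each nitro (N-bound nitrite) is −1; balancing the −2 overall charge requires Pt(IV). Pt sits in group 10, so the d-electron count is 10 − 4 = 6. A 5d ion has a large Δₒ and is invariably low-spin. The d⁶ configuration leaves the e_g set evenly filled (or empty) — no strong Jahn–Teller driving force.

[MnCl6]^3-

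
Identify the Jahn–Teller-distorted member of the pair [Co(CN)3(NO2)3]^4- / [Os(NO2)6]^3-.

[Co(CN)3(NO2)3]^4-: Each cyanide is −1; each nitro (N-bound nitrite) is −1; balancing the −4 overall charge requires Co(II). Group 9 minus oxidation state 2 gives a d⁷ configuration. Cyanide and nitro (N-bound nitrite) are strong-field ligands (high in the spectrochemical series) for a first-row metal, so the complex is low-spin. The t₂g⁶e_g¹ (low-spin) configuration has an unevenly filled e_g set; the Jahn–Teller theorem predicts a tetragonal distortion (typically axial elongation) to lift the degeneracy.
[Os(NO2)6]^3-: Each nitro (N-bound nitrite) is −1; balancing the −3 overall charge requires Os(III). Os sits in group 8, so the d-electron count is 8 − 3 = 5. A 5d ion has a large Δₒ and is invariably low-spin. The d⁵ configuration leaves the e_g set evenly filled (or empty) — no strong Jahn–Teller driving force.

[Co(CN)3(NO2)3]^4-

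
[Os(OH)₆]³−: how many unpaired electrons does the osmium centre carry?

1

Each hydroxide is −1; balancing the −3 overall charge requires Os(III).
Group 8 minus oxidation state 3 gives a d⁵ configuration.
The spin state decides the count: a 5d ion has a large Δₒ and is invariably low-spin.
An octahedral low-spin d⁵ ion is t₂g⁵e_g⁰, giving 1 unpaired electron.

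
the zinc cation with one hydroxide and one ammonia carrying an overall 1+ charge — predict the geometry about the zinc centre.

Summing ligand charges against the +1 overall charge gives an oxidation state of +2 for zinc.
Group 12 minus oxidation state 2 gives a d¹⁰ configuration.
With 2 monodentate ligands the coordination number is 2.
A d¹⁰ ion with only two ligands adopts a linear arrangement (sp hybridisation; no CFSE preference).

linear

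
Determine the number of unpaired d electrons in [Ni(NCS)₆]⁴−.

2

Ligand charges: each isothiocyanate is −1. With an overall charge of −4 the nickel centre must be in the +2 oxidation state.
Ni sits in group 10, so the d-electron count is 10 − 2 = 8.
In an octahedral field the d⁸ configuration is t₂g⁶e_g² (only one arrangement possible), giving 2 unpaired electrons.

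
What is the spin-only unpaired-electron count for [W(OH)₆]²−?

2 unpaired electrons

Each hydroxide is −1; balancing the −2 overall charge requires W(IV).
Group 6 minus oxidation state 4 gives a d² configuration.
In an octahedral field the d² configuration is t₂g²e_g⁰ (only one arrangement possible), giving 2 unpaired electrons.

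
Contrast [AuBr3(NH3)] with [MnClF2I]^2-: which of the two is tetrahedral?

For [AuBr3(NH3)]: Summing ligand charges against the 0 overall charge gives an oxidation state of +3 for gold. Group 11 minus oxidation state 3 gives a d⁸ configuration. A 5d d⁸ ion has a large crystal-field splitting; square planar leaves the high-energy d_{x²−y²} orbital empty and maximises CFSE. → square planar.
For [MnClF2I]^2-: Ligand charges: each chloride is −1; each fluoride is −1; each iodide is −1. With an overall charge of −2 the manganese centre must be in the +2 oxidation state. Mn sits in group 7, so the d-electron count is 7 − 2 = 5. A high-spin d⁵ ion has zero CFSE in either geometry, so four ligands adopt the sterically favoured tetrahedral geometry. → tetrahedral.

[MnClF2I]^2-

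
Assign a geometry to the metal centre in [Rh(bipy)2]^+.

2,2′-bipyridine is neutral; balancing the +1 overall charge requires Rh(I).
Rh sits in group 9, so the d-electron count is 9 − 1 = 8.
Counting donor atoms: 2×2,2′-bipyridine (bidentate) → 4 donors. Coordination number = 4.
A 4d d⁸ ion has a large crystal-field splitting; square planar leaves the high-energy d_{x²−y²} orbital empty and maximises CFSE.

square planar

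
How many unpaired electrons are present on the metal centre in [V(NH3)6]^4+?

Ammonia is neutral; balancing the +4 overall charge requires V(IV).
V sits in group 5, so the d-electron count is 5 − 4 = 1.
In an octahedral field the d¹ configuration is t₂g¹e_g⁰ (only one arrangement possible), giving 1 unpaired electron.

1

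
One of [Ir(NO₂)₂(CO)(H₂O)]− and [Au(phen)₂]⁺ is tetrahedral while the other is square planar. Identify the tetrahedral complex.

[Au(phen)₂]⁺

For [Ir(NO₂)₂(CO)(H₂O)]−: Summing ligand charges against the −1 overall charge gives an oxidation state of +1 for iridium. Iridium is a group-9 element; Ir(I) is therefore d⁸. A 5d d⁸ ion has a large crystal-field splitting; square planar leaves the high-energy d_{x²−y²} orbital empty and maximises CFSE. → square planar.
For [Au(phen)₂]⁺: Summing ligand charges against the +1 overall charge gives an oxidation state of +1 for gold. Au sits in group 11, so the d-electron count is 11 − 1 = 10. A d¹⁰ ion has no crystal-field stabilisation preference between square planar and tetrahedral, so four ligands adopt the sterically favoured tetrahedral geometry. → tetrahedral.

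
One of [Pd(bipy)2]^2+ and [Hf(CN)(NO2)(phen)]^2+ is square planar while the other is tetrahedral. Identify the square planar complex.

[Pd(bipy)2]^2+

For [Pd(bipy)2]^2+: Summing ligand charges against the +2 overall charge gives an oxidation state of +2 for palladium. Group 10 minus oxidation state 2 gives a d⁸ configuration. A 4d d⁸ ion has a large crystal-field splitting; square planar leaves the high-energy d_{x²−y²} orbital empty and maximises CFSE. → square planar.
For [Hf(CN)(NO2)(phen)]^2+: Ligand charges: each cyanide is −1; each nitro (N-bound nitrite) is −1; 1,10-phenanthroline is neutral. With an overall charge of +2 the hafnium centre must be in the +4 oxidation state. Hf sits in group 4, so the d-electron count is 4 − 4 = 0. A d⁰ ion has no crystal-field stabilisation preference between square planar and tetrahedral, so four ligands adopt the sterically favoured tetrahedral geometry. → tetrahedral.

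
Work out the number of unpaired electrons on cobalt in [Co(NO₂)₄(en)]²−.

1

Ligand charges: each nitro (N-bound nitrite) is −1; ethylenediamine is neutral. With an overall charge of −2 the cobalt centre must be in the +2 oxidation state.
Group 9 minus oxidation state 2 gives a d⁷ configuration.
Counting donor atoms: 4×nitro (N-bound nitrite) (monodentate) → 4 donors; 1×ethylenediamine (bidentate) → 2 donors. Coordination number = 6.
The spin state decides the count: Nitro (N-bound nitrite) is a strong-field ligand (high in the spectrochemical series) for a first-row metal, so the complex is low-spin.
An octahedral low-spin d⁷ ion is t₂g⁶e_g¹, giving 1 unpaired electron.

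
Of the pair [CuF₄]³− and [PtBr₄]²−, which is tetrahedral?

For [CuF₄]³−: Ligand charges: each fluoride is −1. With an overall charge of −3 the copper centre must be in the +1 oxidation state. Copper is a group-11 element; Cu(I) is therefore d¹⁰. A d¹⁰ ion has no crystal-field stabilisation preference between square planar and tetrahedral, so four ligands adopt the sterically favoured tetrahedral geometry. → tetrahedral.
For [PtBr₄]²−: Each bromide is −1; balancing the −2 overall charge requires Pt(II). Pt sits in group 10, so the d-electron count is 10 − 2 = 8. A 5d d⁸ ion has a large crystal-field splitting; square planar leaves the high-energy d_{x²−y²} orbital empty and maximises CFSE. → square planar.

[CuF₄]³−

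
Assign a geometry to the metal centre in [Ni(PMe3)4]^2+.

Trimethylphosphine is neutral; balancing the +2 overall charge requires Ni(II).
Ni sits in group 10, so the d-electron count is 10 − 2 = 8.
Coordination number: 4.
Trimethylphosphine is a strong-field ligand (high in the spectrochemical series).
A 3d d⁸ ion with strong-field ligands gains enough CFSE to favour square planar over tetrahedral.

square planar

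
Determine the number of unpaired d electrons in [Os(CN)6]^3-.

Each cyanide is −1; balancing the −3 overall charge requires Os(III).
Os sits in group 8, so the d-electron count is 8 − 3 = 5.
The spin state decides the count: a 5d ion has a large Δₒ and is invariably low-spin.
An octahedral low-spin d⁵ ion is t₂g⁵e_g⁰, giving 1 unpaired electron.

1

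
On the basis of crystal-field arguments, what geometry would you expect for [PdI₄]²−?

square planar

Ligand charges: each iodide is −1. With an overall charge of −2 the palladium centre must be in the +2 oxidation state.
Palladium is a group-10 element; Pd(II) is therefore d⁸.
Coordination number: 4.
A 4d d⁸ ion has a large crystal-field splitting; square planar leaves the high-energy d_{x²−y²} orbital empty and maximises CFSE.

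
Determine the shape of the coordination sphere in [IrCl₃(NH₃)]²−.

square planar

Summing ligand charges against the −2 overall charge gives an oxidation state of +1 for iridium.
Ir sits in group 9, so the d-electron count is 9 − 1 = 8.
Coordination number: 4.
A 5d d⁸ ion has a large crystal-field splitting; square planar leaves the high-energy d_{x²−y²} orbital empty and maximises CFSE.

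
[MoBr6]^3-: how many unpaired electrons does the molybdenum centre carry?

3

Each bromide is −1; balancing the −3 overall charge requires Mo(III).
Molybdenum is a group-6 element; Mo(III) is therefore d³.
In an octahedral field the d³ configuration is t₂g³e_g⁰ (only one arrangement possible), giving 3 unpaired electrons.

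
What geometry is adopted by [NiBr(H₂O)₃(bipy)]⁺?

Ligand charges: each bromide is −1; water is neutral; 2,2′-bipyridine is neutral. With an overall charge of +1 the nickel centre must be in the +2 oxidation state.
Nickel is a group-10 element; Ni(II) is therefore d⁸.
Counting donor atoms: 1×bromide (monodentate) → 1 donor; 3×water (monodentate) → 3 donors; 1×2,2′-bipyridine (bidentate) → 2 donors. Coordination number = 6.
Six donors around a single metal centre give an octahedral coordination sphere.

octahedral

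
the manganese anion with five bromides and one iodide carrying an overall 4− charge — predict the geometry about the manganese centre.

Ligand charges: each bromide is −1; each iodide is −1. With an overall charge of −4 the manganese centre must be in the +2 oxidation state.
Group 7 minus oxidation state 2 gives a d⁵ configuration.
Coordination number: 6.
Six donors around a single metal centre give an octahedral coordination sphere.

octahedral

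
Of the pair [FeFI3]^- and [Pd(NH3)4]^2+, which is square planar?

[Pd(NH3)4]^2+

For [FeFI3]^-: Each fluoride is −1; each iodide is −1; balancing the −1 overall charge requires Fe(III). Fe sits in group 8, so the d-electron count is 8 − 3 = 5. A high-spin d⁵ ion has zero CFSE in either geometry, so four ligands adopt the sterically favoured tetrahedral geometry. → tetrahedral.
For [Pd(NH3)4]^2+: Ammonia is neutral; balancing the +2 overall charge requires Pd(II). Pd sits in group 10, so the d-electron count is 10 − 2 = 8. A 4d d⁸ ion has a large crystal-field splitting; square planar leaves the high-energy d_{x²−y²} orbital empty and maximises CFSE. → square planar.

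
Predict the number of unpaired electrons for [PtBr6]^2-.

0 unpaired electrons

Summing ligand charges against the −2 overall charge gives an oxidation state of +4 for platinum.
Group 10 minus oxidation state 4 gives a d⁶ configuration.
The spin state decides the count: a 5d ion has a large Δₒ and is invariably low-spin.
An octahedral low-spin d⁶ ion is t₂g⁶e_g⁰, giving 0 unpaired electrons.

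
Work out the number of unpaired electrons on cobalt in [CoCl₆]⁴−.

Each chloride is −1; balancing the −4 overall charge requires Co(II).
Co sits in group 9, so the d-electron count is 9 − 2 = 7.
The spin state decides the count: Chloride is a weak-field ligand for a first-row metal, so the complex is high-spin.
An octahedral high-spin d⁷ ion is t₂g⁵e_g², giving 3 unpaired electrons.

3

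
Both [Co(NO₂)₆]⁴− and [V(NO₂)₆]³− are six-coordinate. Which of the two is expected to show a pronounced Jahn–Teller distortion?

[Co(NO₂)₆]⁴−

[Co(NO₂)₆]⁴−: Each nitro (N-bound nitrite) is −1; balancing the −4 overall charge requires Co(II). Group 9 minus oxidation state 2 gives a d⁷ configuration. Nitro (N-bound nitrite) is a strong-field ligand (high in the spectrochemical series) for a first-row metal, so the complex is low-spin. The t₂g⁶e_g¹ (low-spin) configuration has an unevenly filled e_g set; the Jahn–Teller theorem predicts a tetragonal distortion (typically axial elongation) to lift the degeneracy.
[V(NO₂)₆]³−: Summing ligand charges against the −3 overall charge gives an oxidation state of +3 for vanadium. Vanadium is a group-5 element; V(III) is therefore d². The d² configuration leaves the e_g set evenly filled (or empty) — no strong Jahn–Teller driving force.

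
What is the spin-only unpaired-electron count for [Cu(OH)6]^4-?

Each hydroxide is −1; balancing the −4 overall charge requires Cu(II).
Group 11 minus oxidation state 2 gives a d⁹ configuration.
In an octahedral field the d⁹ configuration is t₂g⁶e_g³ (only one arrangement possible), giving 1 unpaired electron.

1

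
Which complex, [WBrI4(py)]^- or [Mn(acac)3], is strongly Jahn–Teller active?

[Mn(acac)3]

[WBrI4(py)]^-: Ligand charges: each bromide is −1; each iodide is −1; pyridine is neutral. With an overall charge of −1 the tungsten centre must be in the +4 oxidation state. Tungsten is a group-6 element; W(IV) is therefore d². The d² configuration leaves the e_g set evenly filled (or empty) — no strong Jahn–Teller driving force.
[Mn(acac)3]: Ligand charges: each acetylacetonate is −1. With an overall charge of 0 the manganese centre must be in the +3 oxidation state. Manganese is a group-7 element; Mn(III) is therefore d⁴. Acetylacetonate is a weak-field ligand for a first-row metal, so the complex is high-spin. The t₂g³e_g¹ (high-spin) configuration has an unevenly filled e_g set; the Jahn–Teller theorem predicts a tetragonal distortion (typically axial elongation) to lift the degeneracy.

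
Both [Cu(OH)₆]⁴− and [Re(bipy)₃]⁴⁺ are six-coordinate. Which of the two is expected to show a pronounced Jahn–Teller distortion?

[Cu(OH)₆]⁴−: Each hydroxide is −1; balancing the −4 overall charge requires Cu(II). Group 11 minus oxidation state 2 gives a d⁹ configuration. The t₂g⁶e_g³ configuration has an unevenly filled e_g set; the Jahn–Teller theorem predicts a tetragonal distortion (typically axial elongation) to lift the degeneracy.
[Re(bipy)₃]⁴⁺: Summing ligand charges against the +4 overall charge gives an oxidation state of +4 for rhenium. Re sits in group 7, so the d-electron count is 7 − 4 = 3. The d³ configuration leaves the e_g set evenly filled (or empty) — no strong Jahn–Teller driving force.

[Cu(OH)₆]⁴−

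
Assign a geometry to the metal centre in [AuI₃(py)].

Summing ligand charges against the 0 overall charge gives an oxidation state of +3 for gold.
Gold is a group-11 element; Au(III) is therefore d⁸.
Coordination number: 4.
A 5d d⁸ ion has a large crystal-field splitting; square planar leaves the high-energy d_{x²−y²} orbital empty and maximises CFSE.

square planar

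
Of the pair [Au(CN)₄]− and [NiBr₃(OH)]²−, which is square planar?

[Au(CN)₄]−

For [Au(CN)₄]−: Summing ligand charges against the −1 overall charge gives an oxidation state of +3 for gold. Group 11 minus oxidation state 3 gives a d⁸ configuration. A 5d d⁸ ion has a large crystal-field splitting; square planar leaves the high-energy d_{x²−y²} orbital empty and maximises CFSE. → square planar.
For [NiBr₃(OH)]²−: Ligand charges: each bromide is −1; each hydroxide is −1. With an overall charge of −2 the nickel centre must be in the +2 oxidation state. Ni sits in group 10, so the d-electron count is 10 − 2 = 8. Bromide and hydroxide are weak-field ligands. With weak-field ligands the CFSE gain from square planar is small, so a 3d d⁸ ion takes the sterically preferred tetrahedral geometry. → tetrahedral.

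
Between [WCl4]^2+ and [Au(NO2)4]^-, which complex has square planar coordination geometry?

For [WCl4]^2+: Summing ligand charges against the +2 overall charge gives an oxidation state of +6 for tungsten. W sits in group 6, so the d-electron count is 6 − 6 = 0. A d⁰ ion has no crystal-field stabilisation preference between square planar and tetrahedral, so four ligands adopt the sterically favoured tetrahedral geometry. → tetrahedral.
For [Au(NO2)4]^-: Each nitro (N-bound nitrite) is −1; balancing the −1 overall charge requires Au(III). Gold is a group-11 element; Au(III) is therefore d⁸. A 5d d⁸ ion has a large crystal-field splitting; square planar leaves the high-energy d_{x²−y²} orbital empty and maximises CFSE. → square planar.

[Au(NO2)4]^-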